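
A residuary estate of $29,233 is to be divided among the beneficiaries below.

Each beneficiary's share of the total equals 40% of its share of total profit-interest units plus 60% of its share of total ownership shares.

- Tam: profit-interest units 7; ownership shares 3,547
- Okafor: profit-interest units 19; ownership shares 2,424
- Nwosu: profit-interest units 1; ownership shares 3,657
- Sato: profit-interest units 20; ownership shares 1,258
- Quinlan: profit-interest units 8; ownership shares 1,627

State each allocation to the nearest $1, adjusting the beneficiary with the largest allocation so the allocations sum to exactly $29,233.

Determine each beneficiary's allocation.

Tam: $6,460 · Okafor: $7,438 · Nwosu: $5,339 · Sato: $6,015 · Quinlan: $3,981

Profit-interest units total 55; ownership shares total 12,513.
Combined weights (40% profit-interest units + 60% ownership shares): Tam 0.2210; Okafor 0.2544; Nwosu 0.1826; Sato 0.2058; Quinlan 0.1362.
Unrounded shares: Tam 6,460.15; Okafor 7,437.25; Nwosu 5,338.72; Sato 6,015.44; Quinlan 3,981.44.
At nearest $1: Tam $6,460; Okafor $7,437; Nwosu $5,339; Sato $6,015; Quinlan $3,981. Sum = $29,232.
Difference $29,233 − $29,232 = +$1 applied to largest allocation (Okafor): Okafor becomes $7,438.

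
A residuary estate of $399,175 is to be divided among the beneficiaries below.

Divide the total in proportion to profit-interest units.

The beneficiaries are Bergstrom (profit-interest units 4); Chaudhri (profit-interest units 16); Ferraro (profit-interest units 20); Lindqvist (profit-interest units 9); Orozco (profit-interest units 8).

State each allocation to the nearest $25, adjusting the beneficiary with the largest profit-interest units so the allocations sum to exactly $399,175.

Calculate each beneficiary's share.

Bergstrom: $28,000 · Chaudhri: $112,050 · Ferraro: $140,075 · Lindqvist: $63,025 · Orozco: $56,025

Combined profit-interest units = 4 + 16 + 20 + 9 + 8 = 57.
Pro-rata amounts: Bergstrom 28,012.28; Chaudhri 112,049.12; Ferraro 140,061.40; Lindqvist 63,027.63; Orozco 56,024.56.
At nearest $25: Bergstrom $28,000; Chaudhri $112,050; Ferraro $140,050; Lindqvist $63,025; Orozco $56,025. Sum = $399,150.
Difference $399,175 − $399,150 = +$25 applied to largest profit-interest units (Ferraro): Ferraro becomes $140,075.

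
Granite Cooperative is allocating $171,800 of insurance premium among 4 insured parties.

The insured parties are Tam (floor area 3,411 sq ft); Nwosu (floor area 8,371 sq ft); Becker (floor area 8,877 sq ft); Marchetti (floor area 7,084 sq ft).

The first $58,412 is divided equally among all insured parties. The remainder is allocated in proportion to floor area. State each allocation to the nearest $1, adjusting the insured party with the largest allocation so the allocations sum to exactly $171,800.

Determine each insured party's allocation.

Tam: $28,544 | Nwosu: $48,816 | Becker: $50,884 | Marchetti: $43,556

$58,412 shared equally gives $14,603 per insured party.
Remainder $113,388 by floor area (total 27,743): Tam 13,941.05 → $13,941; Nwosu 34,212.99 → $34,213; Becker 36,281.05 → $36,281; Marchetti 28,952.91 → $28,953.
Totals: Tam $14,603 + $13,941 = $28,544; Nwosu $14,603 + $34,213 = $48,816; Becker $14,603 + $36,281 = $50,884; Marchetti $14,603 + $28,953 = $43,556.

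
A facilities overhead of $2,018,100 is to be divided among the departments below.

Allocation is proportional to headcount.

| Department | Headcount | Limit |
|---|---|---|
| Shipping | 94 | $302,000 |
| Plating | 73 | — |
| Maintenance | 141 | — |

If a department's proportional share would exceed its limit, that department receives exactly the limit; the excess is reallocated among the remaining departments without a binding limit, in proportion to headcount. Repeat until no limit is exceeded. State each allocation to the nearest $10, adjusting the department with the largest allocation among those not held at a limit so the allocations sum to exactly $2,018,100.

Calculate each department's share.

Shipping: $302,000; Plating: $585,400; Maintenance: $1,130,700

Headcount total: 308.
Proportional shares (ignoring caps): Shipping 615,913.64; Plating 478,315.91; Maintenance 923,870.45.
Capped: Shipping ($302,000); balance $1,716,100 reallocated over remaining headcount 214.
Redistributed shares: Plating 585,398.60 → $585,400; Maintenance 1,130,701.40 → $1,130,700.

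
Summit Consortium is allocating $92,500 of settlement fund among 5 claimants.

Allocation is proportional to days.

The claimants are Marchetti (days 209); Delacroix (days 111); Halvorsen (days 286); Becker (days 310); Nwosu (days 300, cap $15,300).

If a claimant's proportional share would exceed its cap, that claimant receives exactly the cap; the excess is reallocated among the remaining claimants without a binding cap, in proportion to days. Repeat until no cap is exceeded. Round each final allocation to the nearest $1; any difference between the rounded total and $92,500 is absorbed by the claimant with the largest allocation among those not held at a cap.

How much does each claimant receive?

Days total: 1,216.
Pro-rata shares before constraints: Marchetti 15,898.44; Delacroix 8,443.67; Halvorsen 21,755.76; Becker 23,581.41; Nwosu 22,820.72.
Capped: Nwosu ($15,300); residual $77,200 reallocated over remaining days 916.
Shares after redistribution: Marchetti 17,614.41 → $17,614; Delacroix 9,355.02 → $9,355; Halvorsen 24,103.93 → $24,104; Becker 26,126.64 → $26,127.

Marchetti: $17,614; Delacroix: $9,355; Halvorsen: $24,104; Becker: $26,127; Nwosu: $15,300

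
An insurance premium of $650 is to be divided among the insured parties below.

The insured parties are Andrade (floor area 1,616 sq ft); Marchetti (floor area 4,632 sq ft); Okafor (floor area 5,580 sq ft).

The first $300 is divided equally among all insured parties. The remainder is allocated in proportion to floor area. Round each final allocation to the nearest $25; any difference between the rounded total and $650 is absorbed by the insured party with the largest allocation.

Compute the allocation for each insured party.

Andrade: $150; Marchetti: $225; Okafor: $275

First tranche $300 split equally: $100 each.
Remainder $350 by floor area (total 11,828): Andrade 47.82 → $50; Marchetti 137.06 → $125; Okafor 165.12 → $175.
Totals: Andrade $100 + $50 = $150; Marchetti $100 + $125 = $225; Okafor $100 + $175 = $275.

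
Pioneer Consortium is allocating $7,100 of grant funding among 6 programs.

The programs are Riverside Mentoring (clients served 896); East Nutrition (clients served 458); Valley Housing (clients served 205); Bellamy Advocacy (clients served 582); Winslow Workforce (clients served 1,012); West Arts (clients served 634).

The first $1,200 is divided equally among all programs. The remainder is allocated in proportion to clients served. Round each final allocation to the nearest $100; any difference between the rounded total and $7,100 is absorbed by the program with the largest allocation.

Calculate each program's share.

Riverside Mentoring: $1,600 · East Nutrition: $900 · Valley Housing: $500 · Bellamy Advocacy: $1,100 · Winslow Workforce: $1,800 · West Arts: $1,200

First tranche $1,200 split equally: $200 each.
Remainder $5,900 by clients served (total 3,787): Riverside Mentoring 1,395.93 → $1,400; East Nutrition 713.55 → $700; Valley Housing 319.38 → $300; Bellamy Advocacy 906.73 → $900; Winslow Workforce 1,576.66 → $1,600; West Arts 987.75 → $1,000.
Totals: Riverside Mentoring $200 + $1,400 = $1,600; East Nutrition $200 + $700 = $900; Valley Housing $200 + $300 = $500; Bellamy Advocacy $200 + $900 = $1,100; Winslow Workforce $200 + $1,600 = $1,800; West Arts $200 + $1,000 = $1,200.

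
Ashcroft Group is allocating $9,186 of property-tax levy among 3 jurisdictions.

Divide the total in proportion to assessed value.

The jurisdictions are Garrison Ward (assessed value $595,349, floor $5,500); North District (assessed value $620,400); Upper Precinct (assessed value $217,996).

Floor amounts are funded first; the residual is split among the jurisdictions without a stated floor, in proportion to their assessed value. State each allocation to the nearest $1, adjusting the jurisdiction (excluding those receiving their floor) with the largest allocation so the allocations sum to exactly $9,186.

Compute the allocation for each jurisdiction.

Garrison Ward: $5,500; North District: $2,728; Upper Precinct: $958

Minimums first: Garrison Ward $5,500. Remaining pool $3,686.
Remaining pool split over remaining assessed value 838,396: North District 2,727.58 → $2,728; Upper Precinct 958.42 → $958.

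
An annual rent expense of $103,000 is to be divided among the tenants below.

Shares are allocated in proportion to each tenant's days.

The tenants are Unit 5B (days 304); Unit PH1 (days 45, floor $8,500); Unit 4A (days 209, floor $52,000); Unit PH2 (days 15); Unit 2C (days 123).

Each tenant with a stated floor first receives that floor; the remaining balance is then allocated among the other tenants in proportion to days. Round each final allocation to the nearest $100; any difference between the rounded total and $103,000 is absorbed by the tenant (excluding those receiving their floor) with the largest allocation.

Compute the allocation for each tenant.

Unit 5B: $29,300 | Unit PH1: $8,500 | Unit 4A: $52,000 | Unit PH2: $1,400 | Unit 2C: $11,800

Minimums first: Unit PH1 $8,500; Unit 4A $52,000. Residual $42,500.
Residual split over remaining days 442: Unit 5B 29,230.77 → $29,200; Unit PH2 1,442.31 → $1,400; Unit 2C 11,826.92 → $11,800.
Rounding difference +$100 applied to Unit 5B → $29,300.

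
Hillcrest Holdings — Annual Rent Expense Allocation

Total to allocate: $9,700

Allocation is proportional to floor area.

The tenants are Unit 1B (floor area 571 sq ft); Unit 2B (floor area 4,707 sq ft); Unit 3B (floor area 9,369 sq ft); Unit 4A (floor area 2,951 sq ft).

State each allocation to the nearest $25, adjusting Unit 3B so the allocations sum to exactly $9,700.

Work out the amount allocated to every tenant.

Unit 1B: $325 · Unit 2B: $2,600 · Unit 3B: $5,150 · Unit 4A: $1,625

Total floor area = 17,598.
Proportional shares: Unit 1B 571/17,598 × $9,700 = 314.73; Unit 2B 4,707/17,598 × $9,700 = 2,594.49; Unit 3B 9,369/17,598 × $9,700 = 5,164.18; Unit 4A 2,951/17,598 × $9,700 = 1,626.59.
At nearest $25: Unit 1B $325; Unit 2B $2,600; Unit 3B $5,175; Unit 4A $1,625. Sum = $9,725.
Difference $9,700 − $9,725 = −$25 applied to Unit 3B: Unit 3B becomes $5,150.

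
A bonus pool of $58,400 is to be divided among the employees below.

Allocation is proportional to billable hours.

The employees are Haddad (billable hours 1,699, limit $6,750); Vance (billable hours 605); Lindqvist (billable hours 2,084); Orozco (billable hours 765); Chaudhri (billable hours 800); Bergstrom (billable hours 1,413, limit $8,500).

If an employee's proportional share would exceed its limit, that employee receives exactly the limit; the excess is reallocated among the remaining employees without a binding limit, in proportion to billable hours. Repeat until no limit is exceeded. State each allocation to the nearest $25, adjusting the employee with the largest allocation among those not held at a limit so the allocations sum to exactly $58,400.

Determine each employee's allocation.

Haddad: $6,750 · Vance: $6,125 · Lindqvist: $21,150 · Orozco: $7,750 · Chaudhri: $8,125 · Bergstrom: $8,500

Billable hours total: 7,366.
Proportional shares (ignoring caps): Haddad 13,470.21; Vance 4,796.63; Lindqvist 16,522.62; Orozco 6,065.16; Chaudhri 6,342.66; Bergstrom 11,202.72.
Cap binds for Haddad ($6,750), Bergstrom ($8,500); remaining pool $43,150 reallocated over remaining billable hours 4,254.
Remaining shares: Vance 6,136.75 → $6,125; Lindqvist 21,138.83 → $21,150; Orozco 7,759.70 → $7,750; Chaudhri 8,114.72 → $8,125.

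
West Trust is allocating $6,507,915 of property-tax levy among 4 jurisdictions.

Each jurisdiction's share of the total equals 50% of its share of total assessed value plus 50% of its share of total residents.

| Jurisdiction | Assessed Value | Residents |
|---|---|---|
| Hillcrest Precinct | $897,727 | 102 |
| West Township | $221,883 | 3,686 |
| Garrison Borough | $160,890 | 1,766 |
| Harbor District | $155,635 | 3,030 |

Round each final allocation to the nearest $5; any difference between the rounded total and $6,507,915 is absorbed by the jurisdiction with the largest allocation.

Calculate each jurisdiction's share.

Totals — assessed value 1,436,135, residents 8,584.
Composite weights (50% assessed value + 50% residents): Hillcrest Precinct 0.3185; West Township 0.2920; Garrison Borough 0.1589; Harbor District 0.2307.
Raw shares: Hillcrest Precinct 2,072,711.98; West Township 1,899,997.63; Garrison Borough 1,033,982.26; Harbor District 1,501,223.13.
At nearest $5: Hillcrest Precinct $2,072,710; West Township $1,900,000; Garrison Borough $1,033,980; Harbor District $1,501,225. Sum = $6,507,915.
No rounding difference to absorb.

Hillcrest Precinct: $2,072,710; West Township: $1,900,000; Garrison Borough: $1,033,980; Harbor District: $1,501,225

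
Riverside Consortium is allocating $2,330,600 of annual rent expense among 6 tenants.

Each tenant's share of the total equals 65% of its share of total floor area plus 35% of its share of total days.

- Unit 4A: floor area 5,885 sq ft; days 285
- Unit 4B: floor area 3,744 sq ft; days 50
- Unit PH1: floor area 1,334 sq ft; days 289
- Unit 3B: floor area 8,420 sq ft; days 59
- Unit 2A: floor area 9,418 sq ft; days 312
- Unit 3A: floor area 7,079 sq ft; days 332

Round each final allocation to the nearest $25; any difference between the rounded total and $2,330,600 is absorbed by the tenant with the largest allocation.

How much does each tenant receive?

Floor area total 35,880; days total 1,327.
Composite weights (65% floor area + 35% days): Unit 4A 0.1818; Unit 4B 0.0810; Unit PH1 0.1004; Unit 3B 0.1681; Unit 2A 0.2529; Unit 3A 0.2158.
Pro-rata amounts: Unit 4A 423,660.84; Unit 4B 188,810.60; Unit PH1 233,971.81; Unit 3B 391,768.38; Unit 2A 589,424.64; Unit 3A 502,963.74.
After rounding ($25): Unit 4A $423,650; Unit 4B $188,800; Unit PH1 $233,975; Unit 3B $391,775; Unit 2A $589,425; Unit 3A $502,975. Sum = $2,330,600.
Rounded total matches; no reconciliation needed.

Unit 4A: $423,650; Unit 4B: $188,800; Unit PH1: $233,975; Unit 3B: $391,775; Unit 2A: $589,425; Unit 3A: $502,975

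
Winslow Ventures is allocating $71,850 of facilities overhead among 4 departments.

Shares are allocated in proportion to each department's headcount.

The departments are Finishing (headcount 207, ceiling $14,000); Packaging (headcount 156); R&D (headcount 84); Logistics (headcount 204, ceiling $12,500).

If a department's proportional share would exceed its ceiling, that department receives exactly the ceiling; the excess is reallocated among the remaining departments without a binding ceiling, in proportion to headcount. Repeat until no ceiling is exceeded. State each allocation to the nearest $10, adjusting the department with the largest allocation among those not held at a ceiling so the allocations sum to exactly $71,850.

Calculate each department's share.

Finishing: $14,000; Packaging: $29,480; R&D: $15,870; Logistics: $12,500

Combined headcount = 651.
Proportional shares (ignoring caps): Finishing 22,846.31; Packaging 17,217.51; R&D 9,270.97; Logistics 22,515.21.
Capped: Finishing ($14,000), Logistics ($12,500); residual $45,350 reallocated over remaining headcount 240.
Redistributed shares: Packaging 29,477.50 → $29,480; R&D 15,872.50 → $15,870.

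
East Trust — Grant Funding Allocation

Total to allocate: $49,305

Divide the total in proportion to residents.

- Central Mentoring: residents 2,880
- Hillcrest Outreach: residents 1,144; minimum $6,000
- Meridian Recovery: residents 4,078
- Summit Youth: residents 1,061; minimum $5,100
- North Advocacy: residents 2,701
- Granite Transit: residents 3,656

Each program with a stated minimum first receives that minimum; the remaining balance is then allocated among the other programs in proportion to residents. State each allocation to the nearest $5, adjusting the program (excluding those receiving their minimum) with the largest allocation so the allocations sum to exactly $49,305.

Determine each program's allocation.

Central Mentoring: $8,265; Hillcrest Outreach: $6,000; Meridian Recovery: $11,700; Summit Youth: $5,100; North Advocacy: $7,750; Granite Transit: $10,490

Guaranteed amounts: Hillcrest Outreach $6,000; Summit Youth $5,100. Balance $38,205.
Balance split over remaining residents 13,315: Central Mentoring 8,263.64 → $8,265; Meridian Recovery 11,701.09 → $11,700; North Advocacy 7,750.03 → $7,750; Granite Transit 10,490.24 → $10,490.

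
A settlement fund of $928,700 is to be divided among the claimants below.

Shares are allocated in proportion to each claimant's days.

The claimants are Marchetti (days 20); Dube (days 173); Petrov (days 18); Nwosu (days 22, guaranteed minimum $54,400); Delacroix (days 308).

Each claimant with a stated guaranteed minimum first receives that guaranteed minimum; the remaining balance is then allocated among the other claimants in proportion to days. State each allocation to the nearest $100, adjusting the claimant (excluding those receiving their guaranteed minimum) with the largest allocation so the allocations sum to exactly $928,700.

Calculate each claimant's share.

Marchetti: $33,700; Dube: $291,400; Petrov: $30,300; Nwosu: $54,400; Delacroix: $518,900

Guaranteed amounts: Nwosu $54,400. Residual $874,300.
Residual split over remaining days 519: Marchetti 33,691.71 → $33,700; Dube 291,433.33 → $291,400; Petrov 30,322.54 → $30,300; Delacroix 518,852.41 → $518,900.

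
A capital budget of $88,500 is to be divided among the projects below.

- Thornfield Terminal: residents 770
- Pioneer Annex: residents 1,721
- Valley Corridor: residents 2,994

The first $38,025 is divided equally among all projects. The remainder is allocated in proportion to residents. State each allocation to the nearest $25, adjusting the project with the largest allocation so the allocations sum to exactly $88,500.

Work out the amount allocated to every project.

$38,025 shared equally gives $12,675 per project.
Remainder $50,475 by residents (total 5,485): Thornfield Terminal 7,085.82 → $7,075; Pioneer Annex 15,837.28 → $15,825; Valley Corridor 27,551.90 → $27,550.
Rounding difference +$25 on remainder applied to Valley Corridor.
Totals: Thornfield Terminal $12,675 + $7,075 = $19,750; Pioneer Annex $12,675 + $15,825 = $28,500; Valley Corridor $12,675 + $27,575 = $40,250.

Thornfield Terminal: $19,750 · Pioneer Annex: $28,500 · Valley Corridor: $40,250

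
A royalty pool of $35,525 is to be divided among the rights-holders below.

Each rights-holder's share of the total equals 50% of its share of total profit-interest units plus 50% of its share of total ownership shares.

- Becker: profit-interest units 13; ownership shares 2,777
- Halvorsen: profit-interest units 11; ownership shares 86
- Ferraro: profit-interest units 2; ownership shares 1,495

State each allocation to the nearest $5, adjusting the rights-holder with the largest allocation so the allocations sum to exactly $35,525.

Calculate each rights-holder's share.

Becker: $20,200 · Halvorsen: $7,865 · Ferraro: $7,460

Totals — profit-interest units 26, ownership shares 4,358.
Composite weights (50% profit-interest units + 50% ownership shares): Becker 0.5686; Halvorsen 0.2214; Ferraro 0.2100.
Pro-rata amounts: Becker 20,199.85; Halvorsen 7,865.43; Ferraro 7,459.72.
After rounding ($5): Becker $20,200; Halvorsen $7,865; Ferraro $7,460. Sum = $35,525.
No rounding difference to absorb.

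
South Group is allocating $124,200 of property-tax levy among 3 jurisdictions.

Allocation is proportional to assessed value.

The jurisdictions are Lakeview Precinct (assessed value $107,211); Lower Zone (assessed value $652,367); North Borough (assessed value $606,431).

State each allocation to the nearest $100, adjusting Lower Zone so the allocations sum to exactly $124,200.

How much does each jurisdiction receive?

Lakeview Precinct: $9,700 | Lower Zone: $59,400 | North Borough: $55,100

Assessed value total: 1,366,009.
Proportional shares: Lakeview Precinct 107,211/1,366,009 × $124,200 = 9,747.82; Lower Zone 652,367/1,366,009 × $124,200 = 59,314.38; North Borough 606,431/1,366,009 × $124,200 = 55,137.80.
After rounding ($100): Lakeview Precinct $9,700; Lower Zone $59,300; North Borough $55,100. Sum = $124,100.
Difference $124,200 − $124,100 = +$100 applied to Lower Zone: Lower Zone becomes $59,400.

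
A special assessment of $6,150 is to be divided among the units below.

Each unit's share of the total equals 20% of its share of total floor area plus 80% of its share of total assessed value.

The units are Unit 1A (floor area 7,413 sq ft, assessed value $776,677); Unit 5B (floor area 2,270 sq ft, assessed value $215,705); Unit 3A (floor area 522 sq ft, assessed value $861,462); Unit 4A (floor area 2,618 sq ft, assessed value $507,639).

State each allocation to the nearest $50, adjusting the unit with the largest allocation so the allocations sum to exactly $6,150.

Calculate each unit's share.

Unit 1A: $2,350 | Unit 5B: $650 | Unit 3A: $1,850 | Unit 4A: $1,300

Floor area total 12,823; assessed value total 2,361,483.
Composite weights (20% floor area + 80% assessed value): Unit 1A 0.3787; Unit 5B 0.1085; Unit 3A 0.3000; Unit 4A 0.2128.
Raw shares: Unit 1A 2,329.22; Unit 5B 667.15; Unit 3A 1,844.87; Unit 4A 1,308.76.
After rounding ($50): Unit 1A $2,350; Unit 5B $650; Unit 3A $1,850; Unit 4A $1,300. Sum = $6,150.
Rounded total matches; no reconciliation needed.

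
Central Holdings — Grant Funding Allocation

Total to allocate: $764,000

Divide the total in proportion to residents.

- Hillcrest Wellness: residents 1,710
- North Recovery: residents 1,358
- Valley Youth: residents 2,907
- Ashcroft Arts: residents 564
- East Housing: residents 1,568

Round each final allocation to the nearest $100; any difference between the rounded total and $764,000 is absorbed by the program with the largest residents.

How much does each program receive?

Combined residents = 1,710 + 1,358 + 2,907 + 564 + 1,568 = 8,107.
Raw shares: Hillcrest Wellness 161,149.62; North Recovery 127,977.30; Valley Youth 273,954.36; Ashcroft Arts 53,151.10; East Housing 147,767.61.
After rounding ($100): Hillcrest Wellness $161,100; North Recovery $128,000; Valley Youth $274,000; Ashcroft Arts $53,200; East Housing $147,800. Sum = $764,100.
Difference $764,000 − $764,100 = −$100 applied to largest residents (Valley Youth): Valley Youth becomes $273,900.

Hillcrest Wellness: $161,100 | North Recovery: $128,000 | Valley Youth: $273,900 | Ashcroft Arts: $53,200 | East Housing: $147,800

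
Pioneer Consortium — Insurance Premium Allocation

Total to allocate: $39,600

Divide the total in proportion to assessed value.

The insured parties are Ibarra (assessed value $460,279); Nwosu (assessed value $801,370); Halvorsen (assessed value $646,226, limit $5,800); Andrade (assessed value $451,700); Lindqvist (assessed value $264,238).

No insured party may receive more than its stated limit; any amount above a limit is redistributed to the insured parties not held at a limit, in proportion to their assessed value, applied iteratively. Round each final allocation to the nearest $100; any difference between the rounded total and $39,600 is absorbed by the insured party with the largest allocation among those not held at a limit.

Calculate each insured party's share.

Combined assessed value = 2,623,813.
Unconstrained shares: Ibarra 6,946.78; Nwosu 12,094.71; Halvorsen 9,753.19; Andrade 6,817.30; Lindqvist 3,988.02.
Held at cap: Halvorsen ($5,800); residual $33,800 reallocated over remaining assessed value 1,977,587.
Remaining shares: Ibarra 7,866.88 → $7,900; Nwosu 13,696.64 → $13,700; Andrade 7,720.25 → $7,700; Lindqvist 4,516.23 → $4,500.

Ibarra: $7,900 · Nwosu: $13,700 · Halvorsen: $5,800 · Andrade: $7,700 · Lindqvist: $4,500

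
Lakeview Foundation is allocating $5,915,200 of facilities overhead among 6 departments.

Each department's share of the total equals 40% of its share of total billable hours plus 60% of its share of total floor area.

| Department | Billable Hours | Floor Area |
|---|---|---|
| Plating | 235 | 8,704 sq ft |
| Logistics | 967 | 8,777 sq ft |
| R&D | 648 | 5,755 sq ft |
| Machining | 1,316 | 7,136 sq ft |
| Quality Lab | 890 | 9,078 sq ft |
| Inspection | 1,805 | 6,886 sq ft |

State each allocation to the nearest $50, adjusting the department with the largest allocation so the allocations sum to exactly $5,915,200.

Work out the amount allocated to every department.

Plating: $761,550; Logistics: $1,062,650; R&D: $702,400; Machining: $1,077,850; Quality Lab: $1,054,600; Inspection: $1,256,150

Billable hours total 5,861; floor area total 46,336.
Blended shares (40% billable hours + 60% floor area): Plating 0.1287; Logistics 0.1796; R&D 0.1187; Machining 0.1822; Quality Lab 0.1783; Inspection 0.2124.
Pro-rata amounts: Plating 761,554.80; Logistics 1,062,653.94; R&D 702,402.94; Machining 1,077,852.01; Quality Lab 1,054,624.30; Inspection 1,256,112.01.
Rounded to nearest $50: Plating $761,550; Logistics $1,062,650; R&D $702,400; Machining $1,077,850; Quality Lab $1,054,600; Inspection $1,256,100. Sum = $5,915,150.
Difference $5,915,200 − $5,915,150 = +$50 applied to largest allocation (Inspection): Inspection becomes $1,256,150.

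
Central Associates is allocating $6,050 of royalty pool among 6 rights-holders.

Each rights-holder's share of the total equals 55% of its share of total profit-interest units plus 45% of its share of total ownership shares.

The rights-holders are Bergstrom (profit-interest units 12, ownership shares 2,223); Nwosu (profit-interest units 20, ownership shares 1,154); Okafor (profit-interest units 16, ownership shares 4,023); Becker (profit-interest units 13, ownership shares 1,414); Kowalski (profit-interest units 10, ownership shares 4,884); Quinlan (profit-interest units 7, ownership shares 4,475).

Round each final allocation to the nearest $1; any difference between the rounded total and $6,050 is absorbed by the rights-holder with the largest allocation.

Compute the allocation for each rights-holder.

Profit-interest units total 78; ownership shares total 18,173.
Combined weights (55% profit-interest units + 45% ownership shares): Bergstrom 0.1397; Nwosu 0.1696; Okafor 0.2124; Becker 0.1267; Kowalski 0.1915; Quinlan 0.1602.
Raw shares: Bergstrom 844.95; Nwosu 1,026.09; Okafor 1,285.25; Becker 766.41; Kowalski 1,158.28; Quinlan 969.02.
At nearest $1: Bergstrom $845; Nwosu $1,026; Okafor $1,285; Becker $766; Kowalski $1,158; Quinlan $969. Sum = $6,049.
Difference $6,050 − $6,049 = +$1 applied to largest allocation (Okafor): Okafor becomes $1,286.

Bergstrom: $845; Nwosu: $1,026; Okafor: $1,286; Becker: $766; Kowalski: $1,158; Quinlan: $969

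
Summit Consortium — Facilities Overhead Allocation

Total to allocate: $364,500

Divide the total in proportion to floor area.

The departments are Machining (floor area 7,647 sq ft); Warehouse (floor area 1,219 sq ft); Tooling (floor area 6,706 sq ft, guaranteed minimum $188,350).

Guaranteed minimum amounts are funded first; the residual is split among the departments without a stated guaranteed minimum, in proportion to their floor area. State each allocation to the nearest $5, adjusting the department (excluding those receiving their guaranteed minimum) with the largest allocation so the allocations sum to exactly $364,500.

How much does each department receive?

Guaranteed amounts: Tooling $188,350. Balance $176,150.
Balance split over remaining floor area 8,866: Machining 151,930.87 → $151,930; Warehouse 24,219.13 → $24,220.

Machining: $151,930 | Warehouse: $24,220 | Tooling: $188,350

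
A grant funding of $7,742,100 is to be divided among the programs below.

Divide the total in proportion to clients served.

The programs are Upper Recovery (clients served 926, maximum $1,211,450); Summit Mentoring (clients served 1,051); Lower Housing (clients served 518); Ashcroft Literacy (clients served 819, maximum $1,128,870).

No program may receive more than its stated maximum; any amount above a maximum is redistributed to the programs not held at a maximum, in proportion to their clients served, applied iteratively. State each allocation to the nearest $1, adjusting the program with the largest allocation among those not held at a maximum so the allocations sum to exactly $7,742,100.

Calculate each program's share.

Sum of clients served: 3,314.
Pro-rata shares before constraints: Upper Recovery 2,163,302.53; Summit Mentoring 2,455,325.02; Lower Housing 1,210,141.16; Ashcroft Literacy 1,913,331.29.
Capped: Upper Recovery ($1,211,450), Ashcroft Literacy ($1,128,870); residual $5,401,780 reallocated over remaining clients served 1,569.
Shares after redistribution: Summit Mentoring 3,618,400.75 → $3,618,401; Lower Housing 1,783,379.25 → $1,783,379.

Upper Recovery: $1,211,450 | Summit Mentoring: $3,618,401 | Lower Housing: $1,783,379 | Ashcroft Literacy: $1,128,870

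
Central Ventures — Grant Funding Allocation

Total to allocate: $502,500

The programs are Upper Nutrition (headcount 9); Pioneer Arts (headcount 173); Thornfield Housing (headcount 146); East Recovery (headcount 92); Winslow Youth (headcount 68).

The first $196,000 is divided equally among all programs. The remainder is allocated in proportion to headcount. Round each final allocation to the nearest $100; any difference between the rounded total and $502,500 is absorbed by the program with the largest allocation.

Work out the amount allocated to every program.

Upper Nutrition: $44,900 | Pioneer Arts: $147,800 | Thornfield Housing: $130,900 | East Recovery: $97,000 | Winslow Youth: $81,900

First tranche $196,000 split equally: $39,200 each.
Remainder $306,500 by headcount (total 488): Upper Nutrition 5,652.66 → $5,700; Pioneer Arts 108,656.76 → $108,700; Thornfield Housing 91,698.77 → $91,700; East Recovery 57,782.79 → $57,800; Winslow Youth 42,709.02 → $42,700.
Rounding difference −$100 on remainder applied to Pioneer Arts.
Totals: Upper Nutrition $39,200 + $5,700 = $44,900; Pioneer Arts $39,200 + $108,600 = $147,800; Thornfield Housing $39,200 + $91,700 = $130,900; East Recovery $39,200 + $57,800 = $97,000; Winslow Youth $39,200 + $42,700 = $81,900.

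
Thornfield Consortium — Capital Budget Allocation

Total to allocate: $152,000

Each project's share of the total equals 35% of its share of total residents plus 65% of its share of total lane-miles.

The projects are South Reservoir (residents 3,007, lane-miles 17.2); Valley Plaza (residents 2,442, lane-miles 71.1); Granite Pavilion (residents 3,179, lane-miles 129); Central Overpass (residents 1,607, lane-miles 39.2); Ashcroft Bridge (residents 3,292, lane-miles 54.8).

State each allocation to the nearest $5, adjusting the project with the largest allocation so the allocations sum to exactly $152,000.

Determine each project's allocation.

South Reservoir: $17,285; Valley Plaza: $32,170; Granite Pavilion: $53,445; Central Overpass: $18,760; Ashcroft Bridge: $30,340

Totals — residents 13,527, lane-miles 311.3.
Composite weights (35% residents + 65% lane-miles): South Reservoir 0.1137; Valley Plaza 0.2116; Granite Pavilion 0.3516; Central Overpass 0.1234; Ashcroft Bridge 0.1996.
Proportional shares: South Reservoir 17,285.07; Valley Plaza 32,169.71; Granite Pavilion 53,444.47; Central Overpass 18,761.38; Ashcroft Bridge 30,339.38.
At nearest $5: South Reservoir $17,285; Valley Plaza $32,170; Granite Pavilion $53,445; Central Overpass $18,760; Ashcroft Bridge $30,340. Sum = $152,000.
Rounded total matches; no reconciliation needed.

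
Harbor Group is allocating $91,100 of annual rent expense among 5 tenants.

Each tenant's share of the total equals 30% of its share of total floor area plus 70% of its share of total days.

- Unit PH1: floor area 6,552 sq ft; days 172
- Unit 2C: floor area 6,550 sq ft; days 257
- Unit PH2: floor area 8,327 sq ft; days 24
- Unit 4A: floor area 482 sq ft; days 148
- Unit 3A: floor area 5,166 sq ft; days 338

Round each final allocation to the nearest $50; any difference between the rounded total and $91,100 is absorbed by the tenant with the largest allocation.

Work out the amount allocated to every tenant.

Totals — floor area 27,077, days 939.
Combined weights (30% floor area + 70% days): Unit PH1 0.2008; Unit 2C 0.2642; Unit PH2 0.1102; Unit 4A 0.1157; Unit 3A 0.3092.
Unrounded shares: Unit PH1 18,294.20; Unit 2C 24,064.76; Unit PH2 10,034.71; Unit 4A 10,537.58; Unit 3A 28,168.75.
At nearest $50: Unit PH1 $18,300; Unit 2C $24,050; Unit PH2 $10,050; Unit 4A $10,550; Unit 3A $28,150. Sum = $91,100.
Sum already equals the total — no adjustment.

Unit PH1: $18,300 · Unit 2C: $24,050 · Unit PH2: $10,050 · Unit 4A: $10,550 · Unit 3A: $28,150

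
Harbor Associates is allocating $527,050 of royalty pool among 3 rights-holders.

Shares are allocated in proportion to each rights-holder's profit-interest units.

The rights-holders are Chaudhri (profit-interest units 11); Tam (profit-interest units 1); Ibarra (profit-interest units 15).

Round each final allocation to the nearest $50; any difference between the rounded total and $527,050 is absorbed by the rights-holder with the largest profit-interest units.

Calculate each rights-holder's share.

Chaudhri: $214,700; Tam: $19,500; Ibarra: $292,850

Total profit-interest units = 11 + 1 + 15 = 27.
Raw shares: Chaudhri 214,724.07; Tam 19,520.37; Ibarra 292,805.56.
Rounded to nearest $50: Chaudhri $214,700; Tam $19,500; Ibarra $292,800. Sum = $527,000.
Difference $527,050 − $527,000 = +$50 applied to largest profit-interest units (Ibarra): Ibarra becomes $292,850.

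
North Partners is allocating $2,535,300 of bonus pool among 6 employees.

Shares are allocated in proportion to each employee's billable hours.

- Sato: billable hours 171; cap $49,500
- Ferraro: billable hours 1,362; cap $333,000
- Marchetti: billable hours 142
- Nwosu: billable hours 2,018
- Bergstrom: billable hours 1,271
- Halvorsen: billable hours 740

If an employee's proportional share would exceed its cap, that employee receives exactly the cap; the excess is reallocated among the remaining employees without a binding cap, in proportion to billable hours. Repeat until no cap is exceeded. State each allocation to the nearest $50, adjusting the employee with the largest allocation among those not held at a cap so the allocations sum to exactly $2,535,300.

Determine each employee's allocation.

Combined billable hours = 5,704.
Unconstrained shares: Sato 76,005.66; Ferraro 605,378.44; Marchetti 63,115.81; Nwosu 896,955.72; Bergstrom 564,930.98; Halvorsen 328,913.39.
Capped: Sato ($49,500), Ferraro ($333,000); balance $2,152,800 reallocated over remaining billable hours 4,171.
Remaining shares: Marchetti 73,291.20 → $73,300; Nwosu 1,041,560.87 → $1,041,550; Bergstrom 656,007.86 → $656,000; Halvorsen 381,940.06 → $381,950.

Sato: $49,500; Ferraro: $333,000; Marchetti: $73,300; Nwosu: $1,041,550; Bergstrom: $656,000; Halvorsen: $381,950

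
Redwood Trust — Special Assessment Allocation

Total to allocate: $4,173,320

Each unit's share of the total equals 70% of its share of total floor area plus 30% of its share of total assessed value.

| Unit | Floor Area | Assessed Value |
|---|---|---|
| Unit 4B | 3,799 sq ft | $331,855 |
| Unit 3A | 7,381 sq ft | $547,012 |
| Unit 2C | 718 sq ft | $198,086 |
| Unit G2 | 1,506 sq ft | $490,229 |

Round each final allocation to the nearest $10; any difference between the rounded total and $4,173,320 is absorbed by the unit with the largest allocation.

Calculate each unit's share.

Totals — floor area 13,404, assessed value 1,567,182.
Combined weights (70% floor area + 30% assessed value): Unit 4B 0.2619; Unit 3A 0.4902; Unit 2C 0.0754; Unit G2 0.1725.
Unrounded shares: Unit 4B 1,093,083.52; Unit 3A 2,045,645.03; Unit 2C 314,731.59; Unit G2 719,859.87.
At nearest $10: Unit 4B $1,093,080; Unit 3A $2,045,650; Unit 2C $314,730; Unit G2 $719,860. Sum = $4,173,320.
Rounded total matches; no reconciliation needed.

Unit 4B: $1,093,080; Unit 3A: $2,045,650; Unit 2C: $314,730; Unit G2: $719,860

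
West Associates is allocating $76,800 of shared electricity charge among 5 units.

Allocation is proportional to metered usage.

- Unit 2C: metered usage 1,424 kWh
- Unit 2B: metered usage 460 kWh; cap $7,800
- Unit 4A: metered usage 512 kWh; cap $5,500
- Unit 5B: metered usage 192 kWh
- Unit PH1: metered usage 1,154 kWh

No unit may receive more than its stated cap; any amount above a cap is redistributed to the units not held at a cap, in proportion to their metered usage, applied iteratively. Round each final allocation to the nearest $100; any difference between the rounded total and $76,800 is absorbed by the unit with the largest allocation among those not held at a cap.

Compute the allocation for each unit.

Unit 2C: $32,600 · Unit 2B: $7,800 · Unit 4A: $5,500 · Unit 5B: $4,400 · Unit PH1: $26,500

Combined metered usage = 3,742.
Pro-rata shares before constraints: Unit 2C 29,225.87; Unit 2B 9,440.94; Unit 4A 10,508.18; Unit 5B 3,940.57; Unit PH1 23,684.45.
Capped: Unit 2B ($7,800), Unit 4A ($5,500); residual $63,500 reallocated over remaining metered usage 2,770.
Remaining shares: Unit 2C 32,644.04 → $32,600; Unit 5B 4,401.44 → $4,400; Unit PH1 26,454.51 → $26,500.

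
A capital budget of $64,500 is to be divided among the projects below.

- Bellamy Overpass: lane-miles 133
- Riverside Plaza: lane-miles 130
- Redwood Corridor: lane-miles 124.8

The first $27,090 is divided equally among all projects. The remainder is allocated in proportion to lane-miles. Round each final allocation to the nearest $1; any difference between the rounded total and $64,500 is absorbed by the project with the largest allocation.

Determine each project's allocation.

Bellamy Overpass: $21,860; Riverside Plaza: $21,571; Redwood Corridor: $21,069

First tranche $27,090 split equally: $9,030 each.
Remainder $37,410 by lane-miles (total 387.8): Bellamy Overpass 12,830.14 → $12,830; Riverside Plaza 12,540.74 → $12,541; Redwood Corridor 12,039.11 → $12,039.
Totals: Bellamy Overpass $9,030 + $12,830 = $21,860; Riverside Plaza $9,030 + $12,541 = $21,571; Redwood Corridor $9,030 + $12,039 = $21,069.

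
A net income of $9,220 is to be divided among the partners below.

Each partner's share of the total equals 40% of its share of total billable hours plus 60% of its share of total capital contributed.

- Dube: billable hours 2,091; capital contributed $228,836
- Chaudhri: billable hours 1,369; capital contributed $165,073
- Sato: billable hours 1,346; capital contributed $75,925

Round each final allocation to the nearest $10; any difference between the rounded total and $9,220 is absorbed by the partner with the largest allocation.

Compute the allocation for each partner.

Billable hours total 4,806; capital contributed total 469,834.
Composite weights (40% billable hours + 60% capital contributed): Dube 0.4663; Chaudhri 0.3247; Sato 0.2090.
Proportional shares: Dube 4,298.98; Chaudhri 2,994.17; Sato 1,926.85.
Rounded to nearest $10: Dube $4,300; Chaudhri $2,990; Sato $1,930. Sum = $9,220.
Rounded total matches; no reconciliation needed.

Dube: $4,300; Chaudhri: $2,990; Sato: $1,930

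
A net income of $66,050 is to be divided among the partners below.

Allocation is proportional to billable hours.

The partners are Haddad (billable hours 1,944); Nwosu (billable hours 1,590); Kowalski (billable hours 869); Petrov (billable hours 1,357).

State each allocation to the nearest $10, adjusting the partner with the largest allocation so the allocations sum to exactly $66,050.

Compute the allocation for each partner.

Total billable hours = 5,760.
Pro-rata amounts: Haddad 1,944/5,760 × $66,050 = 22,291.88; Nwosu 1,590/5,760 × $66,050 = 18,232.55; Kowalski 869/5,760 × $66,050 = 9,964.84; Petrov 1,357/5,760 × $66,050 = 15,560.74.
After rounding ($10): Haddad $22,290; Nwosu $18,230; Kowalski $9,960; Petrov $15,560. Sum = $66,040.
Difference $66,050 − $66,040 = +$10 applied to largest allocation (Haddad): Haddad becomes $22,300.

Haddad: $22,300; Nwosu: $18,230; Kowalski: $9,960; Petrov: $15,560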